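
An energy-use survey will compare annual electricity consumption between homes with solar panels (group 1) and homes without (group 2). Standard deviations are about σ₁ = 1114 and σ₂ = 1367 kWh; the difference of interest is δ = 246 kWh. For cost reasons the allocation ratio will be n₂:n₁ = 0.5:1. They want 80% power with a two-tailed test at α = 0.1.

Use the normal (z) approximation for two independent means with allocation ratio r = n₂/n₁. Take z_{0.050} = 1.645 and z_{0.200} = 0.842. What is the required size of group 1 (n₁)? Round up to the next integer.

n₁ = (z_{α/2} + z_β)² · (σ₁² + σ₂²/r) / δ²
   = (1.645 + 0.842)² · (1114² + 1367²/0.5) / 246²
   = 6.1852 · (1240996 + 3737378) / 60516
   = 6.1852 · 4978374 / 60516
   = 508.83
Round up → n₁ = 509; n₂ = r·n₁ = 0.5 × 509 = 255.

n₁ = 509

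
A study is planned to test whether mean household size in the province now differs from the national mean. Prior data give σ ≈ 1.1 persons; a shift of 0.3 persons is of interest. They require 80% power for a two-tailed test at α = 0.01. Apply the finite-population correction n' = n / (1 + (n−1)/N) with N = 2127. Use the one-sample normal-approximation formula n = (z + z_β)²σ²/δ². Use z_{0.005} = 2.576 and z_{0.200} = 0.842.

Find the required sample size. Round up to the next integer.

n = (z_{α/2} + z_β)² · σ² / δ²
  = (2.576 + 0.842)² · 1.1² / 0.3²
  = 11.6827 · 1.21 / 0.09
  = 157.07
Finite-population correction (N = 2127): 157.07 / (1 + (157.07 − 1)/2127) = 146.33.
Round up → n = 147.

n = 147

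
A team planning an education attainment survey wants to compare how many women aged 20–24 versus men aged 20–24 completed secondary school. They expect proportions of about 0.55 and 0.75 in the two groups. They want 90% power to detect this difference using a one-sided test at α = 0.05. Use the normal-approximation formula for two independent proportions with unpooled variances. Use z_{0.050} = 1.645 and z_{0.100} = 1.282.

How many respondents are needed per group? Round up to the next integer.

n = 94 per group

n = (z_α + z_β)² · [p₁(1−p₁) + p₂(1−p₂)] / (p₁ − p₂)²
  = (1.645 + 1.282)² · (0.55·0.45 + 0.75·0.25) / (-0.20)²
  = (2.927)² · (0.2475 + 0.1875) / 0.0400
  = 8.5673 · 0.4350 / 0.0400
  = 93.17
Round up → n = 94 per group.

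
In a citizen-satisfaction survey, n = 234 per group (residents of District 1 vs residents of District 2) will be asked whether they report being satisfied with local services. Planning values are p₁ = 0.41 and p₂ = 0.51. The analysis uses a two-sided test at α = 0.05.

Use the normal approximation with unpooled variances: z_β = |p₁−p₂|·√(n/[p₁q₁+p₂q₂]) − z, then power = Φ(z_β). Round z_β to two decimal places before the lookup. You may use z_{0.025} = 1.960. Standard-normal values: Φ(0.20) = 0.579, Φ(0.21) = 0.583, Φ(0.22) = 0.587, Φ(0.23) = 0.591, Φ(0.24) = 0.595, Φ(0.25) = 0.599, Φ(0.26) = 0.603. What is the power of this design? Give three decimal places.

Power ≈ 0.587

z_β = |p₁−p₂|·√(n/[p₁q₁+p₂q₂]) − z_{α/2}
    = 0.10 · √(234/0.4918) − 1.960
    = 0.10 · 21.8129 − 1.960
    = 2.1813 − 1.960 = 0.2213 → 0.22
Power = Φ(0.22) = 0.587.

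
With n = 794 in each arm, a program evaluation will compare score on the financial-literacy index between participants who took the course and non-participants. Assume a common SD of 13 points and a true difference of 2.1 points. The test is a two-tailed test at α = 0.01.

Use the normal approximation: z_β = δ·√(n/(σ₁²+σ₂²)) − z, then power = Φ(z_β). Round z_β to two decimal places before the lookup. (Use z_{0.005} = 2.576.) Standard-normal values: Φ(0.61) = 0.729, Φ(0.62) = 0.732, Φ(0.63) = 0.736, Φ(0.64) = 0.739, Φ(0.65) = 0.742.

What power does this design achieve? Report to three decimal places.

Power ≈ 0.739

z_β = δ·√(n/(σ₁²+σ₂²)) − z_{α/2}
    = 2.1 · √(794/338) − 2.576
    = 2.1 · 1.53268 − 2.576
    = 3.2186 − 2.576 = 0.6426 → 0.64
Power = Φ(0.64) = 0.739.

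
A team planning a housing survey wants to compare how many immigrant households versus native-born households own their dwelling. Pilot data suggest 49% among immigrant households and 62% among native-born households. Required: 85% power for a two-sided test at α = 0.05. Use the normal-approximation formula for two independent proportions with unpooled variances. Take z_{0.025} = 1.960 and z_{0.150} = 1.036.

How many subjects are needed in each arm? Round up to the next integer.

n = (z_{α/2} + z_β)² · [p₁(1−p₁) + p₂(1−p₂)] / (p₁ − p₂)²
  = (1.960 + 1.036)² · (0.49·0.51 + 0.62·0.38) / (-0.13)²
  = (2.996)² · (0.2499 + 0.2356) / 0.0169
  = 8.9760 · 0.4855 / 0.0169
  = 257.86
Round up → n = 258 per group.

n = 258 per group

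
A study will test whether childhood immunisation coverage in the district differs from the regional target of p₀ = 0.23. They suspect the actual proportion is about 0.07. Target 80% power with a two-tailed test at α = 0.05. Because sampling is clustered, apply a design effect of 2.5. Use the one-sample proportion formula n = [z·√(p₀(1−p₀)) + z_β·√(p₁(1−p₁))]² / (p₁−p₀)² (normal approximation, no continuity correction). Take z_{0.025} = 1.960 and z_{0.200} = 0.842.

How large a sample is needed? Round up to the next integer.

n = 106

n = [z_{α/2}·√(p₀q₀) + z_β·√(p₁q₁)]² / (p₁ − p₀)²
  = [1.960·√(0.23·0.77) + 0.842·√(0.07·0.93)]² / (-0.16)²
  = [1.960·0.4208 + 0.842·0.2551]² / 0.0256
  = [1.0397]² / 0.0256
  = 42.22
Design effect: 2.5 × 42.22 = 105.56.
Round up → n = 106.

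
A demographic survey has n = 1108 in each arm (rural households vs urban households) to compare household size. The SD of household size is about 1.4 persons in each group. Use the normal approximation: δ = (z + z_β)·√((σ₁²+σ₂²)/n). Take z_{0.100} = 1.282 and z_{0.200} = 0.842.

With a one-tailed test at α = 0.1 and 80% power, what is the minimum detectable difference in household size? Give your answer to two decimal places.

δ = (z_α + z_β) · √((σ₁²+σ₂²)/n)
  = (1.282 + 0.842) · √(3.92/1108)
  = 2.124 · √0.00354
  = 2.124 · 0.0595
  = 0.1263

Minimum detectable difference ≈ 0.13 persons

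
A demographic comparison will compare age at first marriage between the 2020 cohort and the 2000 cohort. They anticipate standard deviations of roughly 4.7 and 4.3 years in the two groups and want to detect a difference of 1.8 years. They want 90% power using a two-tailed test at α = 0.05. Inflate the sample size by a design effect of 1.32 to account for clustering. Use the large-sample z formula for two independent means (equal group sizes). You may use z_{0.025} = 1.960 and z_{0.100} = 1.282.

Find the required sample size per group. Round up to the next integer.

n = 174 per group

n = (z_{α/2} + z_β)² · (σ₁² + σ₂²) / δ²
  = (1.960 + 1.282)² · (4.7² + 4.3² = 40.58) / 1.8²
  = 10.5106 · 40.58 / 3.24
  = 131.64
Design effect: 1.32 × 131.64 = 173.77.
Round up → n = 174 per group.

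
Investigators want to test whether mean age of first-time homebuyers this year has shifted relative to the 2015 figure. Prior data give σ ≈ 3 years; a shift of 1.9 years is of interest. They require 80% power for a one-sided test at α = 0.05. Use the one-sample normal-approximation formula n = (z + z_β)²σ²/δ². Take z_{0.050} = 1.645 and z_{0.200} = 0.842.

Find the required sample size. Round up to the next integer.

n = 16

n = (z_α + z_β)² · σ² / δ²
  = (1.645 + 0.842)² · 3² / 1.9²
  = 6.1852 · 9 / 3.61
  = 15.42
Round up → n = 16.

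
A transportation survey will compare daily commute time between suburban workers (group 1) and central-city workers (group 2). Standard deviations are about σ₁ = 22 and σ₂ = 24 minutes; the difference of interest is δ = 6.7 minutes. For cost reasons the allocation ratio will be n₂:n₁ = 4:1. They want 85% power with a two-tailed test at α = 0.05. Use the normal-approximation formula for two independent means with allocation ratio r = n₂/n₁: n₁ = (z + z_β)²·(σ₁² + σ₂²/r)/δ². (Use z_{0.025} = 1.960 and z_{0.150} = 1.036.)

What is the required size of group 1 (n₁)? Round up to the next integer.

n₁ = 126

n₁ = (z_{α/2} + z_β)² · (σ₁² + σ₂²/r) / δ²
   = (1.960 + 1.036)² · (22² + 24²/4) / 6.7²
   = 8.9760 · (484 + 144) / 44.89
   = 8.9760 · 628 / 44.89
   = 125.57
Round up → n₁ = 126; n₂ = r·n₁ = 4 × 126 = 504.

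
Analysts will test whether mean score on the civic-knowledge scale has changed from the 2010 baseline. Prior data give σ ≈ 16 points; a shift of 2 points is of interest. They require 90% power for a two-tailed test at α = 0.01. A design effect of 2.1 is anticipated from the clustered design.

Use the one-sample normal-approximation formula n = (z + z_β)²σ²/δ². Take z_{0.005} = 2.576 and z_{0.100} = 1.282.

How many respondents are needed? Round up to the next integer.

n = 2001

n = (z_{α/2} + z_β)² · σ² / δ²
  = (2.576 + 1.282)² · 16² / 2²
  = 14.8842 · 256 / 4
  = 952.59
Design effect: 2.1 × 952.59 = 2000.43.
Round up → n = 2001.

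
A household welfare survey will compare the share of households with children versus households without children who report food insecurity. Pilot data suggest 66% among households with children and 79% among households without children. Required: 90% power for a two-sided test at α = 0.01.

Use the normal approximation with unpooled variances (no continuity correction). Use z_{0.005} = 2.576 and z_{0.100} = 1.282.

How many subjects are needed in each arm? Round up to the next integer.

n = (z_{α/2} + z_β)² · [p₁(1−p₁) + p₂(1−p₂)] / (p₁ − p₂)²
  = (2.576 + 1.282)² · (0.66·0.34 + 0.79·0.21) / (-0.13)²
  = (3.858)² · (0.2244 + 0.1659) / 0.0169
  = 14.8842 · 0.3903 / 0.0169
  = 343.74
Round up → n = 344 per group.

n = 344 per group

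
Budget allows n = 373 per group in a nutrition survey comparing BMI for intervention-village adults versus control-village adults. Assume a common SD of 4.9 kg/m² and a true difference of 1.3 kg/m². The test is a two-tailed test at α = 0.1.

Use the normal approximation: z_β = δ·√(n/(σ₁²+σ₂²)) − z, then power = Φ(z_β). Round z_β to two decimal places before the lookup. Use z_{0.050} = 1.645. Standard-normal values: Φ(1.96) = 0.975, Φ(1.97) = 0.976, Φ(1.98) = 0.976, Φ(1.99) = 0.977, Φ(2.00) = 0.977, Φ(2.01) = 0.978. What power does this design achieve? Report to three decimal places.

Power ≈ 0.976

z_β = δ·√(n/(σ₁²+σ₂²)) − z_{α/2}
    = 1.3 · √(373/48.02) − 1.645
    = 1.3 · 2.78704 − 1.645
    = 3.6232 − 1.645 = 1.9782 → 1.98
Power = Φ(1.98) = 0.976.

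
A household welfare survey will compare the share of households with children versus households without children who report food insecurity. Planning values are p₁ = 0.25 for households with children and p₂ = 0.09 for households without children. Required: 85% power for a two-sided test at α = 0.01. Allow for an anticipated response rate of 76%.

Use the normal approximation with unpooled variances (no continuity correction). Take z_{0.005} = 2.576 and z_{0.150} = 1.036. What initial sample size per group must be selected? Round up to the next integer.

n = 181 per group

n = (z_{α/2} + z_β)² · [p₁(1−p₁) + p₂(1−p₂)] / (p₁ − p₂)²
  = (2.576 + 1.036)² · (0.25·0.75 + 0.09·0.91) / (0.16)²
  = (3.612)² · (0.1875 + 0.0819) / 0.0256
  = 13.0465 · 0.2694 / 0.0256
  = 137.29
Adjust for 76% response: 137.29 / 0.76 = 180.65.
Round up → n = 181 per group.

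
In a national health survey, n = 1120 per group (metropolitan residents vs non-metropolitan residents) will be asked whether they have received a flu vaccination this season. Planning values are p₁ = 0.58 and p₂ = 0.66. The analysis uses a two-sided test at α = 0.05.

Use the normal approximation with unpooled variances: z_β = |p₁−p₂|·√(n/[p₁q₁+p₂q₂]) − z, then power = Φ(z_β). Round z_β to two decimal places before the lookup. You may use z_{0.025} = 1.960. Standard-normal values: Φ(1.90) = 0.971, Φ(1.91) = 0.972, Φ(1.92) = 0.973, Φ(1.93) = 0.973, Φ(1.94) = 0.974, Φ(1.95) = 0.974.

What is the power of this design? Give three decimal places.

Power ≈ 0.974

z_β = |p₁−p₂|·√(n/[p₁q₁+p₂q₂]) − z_{α/2}
    = 0.08 · √(1120/0.4680) − 1.960
    = 0.08 · 48.9200 − 1.960
    = 3.9136 − 1.960 = 1.9536 → 1.95
Power = Φ(1.95) = 0.974.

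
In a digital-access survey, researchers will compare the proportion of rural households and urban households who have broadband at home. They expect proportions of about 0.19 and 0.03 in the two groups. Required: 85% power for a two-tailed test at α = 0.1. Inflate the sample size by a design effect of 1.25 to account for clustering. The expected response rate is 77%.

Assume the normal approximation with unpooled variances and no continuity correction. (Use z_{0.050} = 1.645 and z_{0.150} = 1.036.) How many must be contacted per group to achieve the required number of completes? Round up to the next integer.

n = (z_{α/2} + z_β)² · [p₁(1−p₁) + p₂(1−p₂)] / (p₁ − p₂)²
  = (1.645 + 1.036)² · (0.19·0.81 + 0.03·0.97) / (0.16)²
  = (2.681)² · (0.1539 + 0.0291) / 0.0256
  = 7.1878 · 0.1830 / 0.0256
  = 51.38
Design effect: 1.25 × 51.38 = 64.23.
Adjust for 77% response: 64.23 / 0.77 = 83.41.
Round up → n = 84 per group.

n = 84 per group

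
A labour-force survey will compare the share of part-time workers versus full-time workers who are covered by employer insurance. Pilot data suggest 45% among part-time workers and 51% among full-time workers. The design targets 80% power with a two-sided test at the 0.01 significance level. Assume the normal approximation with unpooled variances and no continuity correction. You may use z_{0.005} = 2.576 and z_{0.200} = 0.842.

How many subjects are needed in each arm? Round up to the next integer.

n = (z_{α/2} + z_β)² · [p₁(1−p₁) + p₂(1−p₂)] / (p₁ − p₂)²
  = (2.576 + 0.842)² · (0.45·0.55 + 0.51·0.49) / (-0.06)²
  = (3.418)² · (0.2475 + 0.2499) / 0.0036
  = 11.6827 · 0.4974 / 0.0036
  = 1614.16
Round up → n = 1615 per group.

n = 1615 per group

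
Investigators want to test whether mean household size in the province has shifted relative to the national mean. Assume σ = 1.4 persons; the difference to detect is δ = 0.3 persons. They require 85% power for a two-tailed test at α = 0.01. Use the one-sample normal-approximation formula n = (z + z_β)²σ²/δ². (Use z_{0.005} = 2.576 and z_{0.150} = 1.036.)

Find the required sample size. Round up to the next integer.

n = 285

n = (z_{α/2} + z_β)² · σ² / δ²
  = (2.576 + 1.036)² · 1.4² / 0.3²
  = 13.0465 · 1.96 / 0.09
  = 284.12
Round up → n = 285.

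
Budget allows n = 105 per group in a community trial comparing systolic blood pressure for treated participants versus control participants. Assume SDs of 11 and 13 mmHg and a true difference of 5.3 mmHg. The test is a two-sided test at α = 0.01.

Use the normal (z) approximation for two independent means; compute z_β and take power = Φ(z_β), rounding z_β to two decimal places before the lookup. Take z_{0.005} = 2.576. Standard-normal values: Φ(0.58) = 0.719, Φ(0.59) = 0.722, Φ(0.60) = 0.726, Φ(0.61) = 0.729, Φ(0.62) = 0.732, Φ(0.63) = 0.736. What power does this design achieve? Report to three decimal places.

z_β = δ·√(n/(σ₁²+σ₂²)) − z_{α/2}
    = 5.3 · √(105/290) − 2.576
    = 5.3 · 0.60172 − 2.576
    = 3.1891 − 2.576 = 0.6131 → 0.61
Power = Φ(0.61) = 0.729.

Power ≈ 0.729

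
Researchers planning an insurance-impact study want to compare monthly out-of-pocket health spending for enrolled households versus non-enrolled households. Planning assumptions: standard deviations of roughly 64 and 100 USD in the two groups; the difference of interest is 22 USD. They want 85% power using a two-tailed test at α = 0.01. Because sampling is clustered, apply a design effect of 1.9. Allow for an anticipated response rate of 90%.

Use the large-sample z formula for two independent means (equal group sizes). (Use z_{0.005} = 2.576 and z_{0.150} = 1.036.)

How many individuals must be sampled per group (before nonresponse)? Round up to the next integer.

n = (z_{α/2} + z_β)² · (σ₁² + σ₂²) / δ²
  = (2.576 + 1.036)² · (64² + 100² = 14096) / 22²
  = 13.0465 · 14096 / 484
  = 379.97
Design effect: 1.9 × 379.97 = 721.94.
Adjust for 90% response: 721.94 / 0.90 = 802.15.
Round up → n = 803 per group.

n = 803 per group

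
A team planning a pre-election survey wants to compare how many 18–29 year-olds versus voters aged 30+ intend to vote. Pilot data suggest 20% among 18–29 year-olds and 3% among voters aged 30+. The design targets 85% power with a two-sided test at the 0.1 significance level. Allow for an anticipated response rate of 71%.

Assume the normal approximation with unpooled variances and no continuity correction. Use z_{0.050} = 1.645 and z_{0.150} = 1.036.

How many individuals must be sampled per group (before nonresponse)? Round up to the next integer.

n = (z_{α/2} + z_β)² · [p₁(1−p₁) + p₂(1−p₂)] / (p₁ − p₂)²
  = (1.645 + 1.036)² · (0.20·0.80 + 0.03·0.97) / (0.17)²
  = (2.681)² · (0.1600 + 0.0291) / 0.0289
  = 7.1878 · 0.1891 / 0.0289
  = 47.03
Adjust for 71% response: 47.03 / 0.71 = 66.24.
Round up → n = 67 per group.

n = 67 per group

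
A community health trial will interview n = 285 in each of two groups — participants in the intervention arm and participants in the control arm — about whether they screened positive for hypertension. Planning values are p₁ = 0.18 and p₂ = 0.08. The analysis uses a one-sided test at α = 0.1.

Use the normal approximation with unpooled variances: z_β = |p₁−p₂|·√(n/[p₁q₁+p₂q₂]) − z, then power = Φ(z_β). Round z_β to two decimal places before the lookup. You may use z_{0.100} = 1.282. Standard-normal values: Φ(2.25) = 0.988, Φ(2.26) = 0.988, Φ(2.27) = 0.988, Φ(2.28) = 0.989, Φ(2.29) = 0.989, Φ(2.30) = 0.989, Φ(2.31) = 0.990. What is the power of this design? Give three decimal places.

Power ≈ 0.990

z_β = |p₁−p₂|·√(n/[p₁q₁+p₂q₂]) − z_α
    = 0.10 · √(285/0.2212) − 1.282
    = 0.10 · 35.8947 − 1.282
    = 3.5895 − 1.282 = 2.3075 → 2.31
Power = Φ(2.31) = 0.990.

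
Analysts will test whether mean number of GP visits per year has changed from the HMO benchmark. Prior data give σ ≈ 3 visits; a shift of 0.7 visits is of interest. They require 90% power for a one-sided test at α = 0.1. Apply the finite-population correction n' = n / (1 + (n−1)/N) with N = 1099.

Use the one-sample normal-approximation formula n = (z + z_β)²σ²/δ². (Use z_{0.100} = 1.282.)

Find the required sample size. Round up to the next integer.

n = (z_α + z_β)² · σ² / δ²
  = (1.282 + 1.282)² · 3² / 0.7²
  = 6.5741 · 9 / 0.49
  = 120.75
Finite-population correction (N = 1099): 120.75 / (1 + (120.75 − 1)/1099) = 108.88.
Round up → n = 109.

n = 109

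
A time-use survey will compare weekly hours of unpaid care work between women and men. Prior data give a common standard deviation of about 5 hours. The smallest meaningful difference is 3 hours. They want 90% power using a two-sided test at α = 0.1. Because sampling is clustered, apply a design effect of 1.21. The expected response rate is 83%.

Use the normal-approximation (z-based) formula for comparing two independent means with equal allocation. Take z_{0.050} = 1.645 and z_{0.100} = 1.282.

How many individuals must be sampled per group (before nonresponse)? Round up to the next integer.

n = 70 per group

n = (z_{α/2} + z_β)² · (σ₁² + σ₂²) / δ²
  = (1.645 + 1.282)² · (2·5² = 50) / 3²
  = 8.5673 · 50 / 9
  = 47.60
Design effect: 1.21 × 47.60 = 57.59.
Adjust for 83% response: 57.59 / 0.83 = 69.39.
Round up → n = 70 per group.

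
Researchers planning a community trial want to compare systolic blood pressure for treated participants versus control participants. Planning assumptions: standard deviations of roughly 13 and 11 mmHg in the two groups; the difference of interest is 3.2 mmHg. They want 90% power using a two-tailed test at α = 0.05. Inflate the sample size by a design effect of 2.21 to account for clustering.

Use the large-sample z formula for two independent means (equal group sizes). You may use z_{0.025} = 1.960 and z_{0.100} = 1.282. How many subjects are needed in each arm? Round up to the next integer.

n = (z_{α/2} + z_β)² · (σ₁² + σ₂²) / δ²
  = (1.960 + 1.282)² · (13² + 11² = 290) / 3.2²
  = 10.5106 · 290 / 10.24
  = 297.66
Design effect: 2.21 × 297.66 = 657.83.
Round up → n = 658 per group.

n = 658 per group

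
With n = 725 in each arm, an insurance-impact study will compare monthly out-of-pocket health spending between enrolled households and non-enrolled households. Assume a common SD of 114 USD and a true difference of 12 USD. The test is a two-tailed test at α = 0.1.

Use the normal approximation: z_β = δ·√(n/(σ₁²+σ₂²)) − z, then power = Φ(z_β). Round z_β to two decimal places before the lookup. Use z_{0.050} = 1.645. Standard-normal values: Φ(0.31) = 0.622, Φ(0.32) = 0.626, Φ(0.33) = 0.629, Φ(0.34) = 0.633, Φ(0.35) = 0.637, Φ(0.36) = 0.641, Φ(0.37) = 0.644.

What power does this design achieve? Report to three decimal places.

Power ≈ 0.641

z_β = δ·√(n/(σ₁²+σ₂²)) − z_{α/2}
    = 12 · √(725/25992) − 1.645
    = 12 · 0.16701 − 1.645
    = 2.0042 − 1.645 = 0.3592 → 0.36
Power = Φ(0.36) = 0.641.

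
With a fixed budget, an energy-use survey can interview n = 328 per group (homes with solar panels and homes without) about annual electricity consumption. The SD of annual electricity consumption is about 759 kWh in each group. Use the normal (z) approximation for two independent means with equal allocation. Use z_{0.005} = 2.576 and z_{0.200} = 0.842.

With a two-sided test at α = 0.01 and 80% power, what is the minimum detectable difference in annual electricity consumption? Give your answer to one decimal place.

Minimum detectable difference ≈ 202.6 kWh

δ = (z_{α/2} + z_β) · √((σ₁²+σ₂²)/n)
  = (2.576 + 0.842) · √(1152162/328)
  = 3.418 · √3512.7
  = 3.418 · 59.2679
  = 202.5778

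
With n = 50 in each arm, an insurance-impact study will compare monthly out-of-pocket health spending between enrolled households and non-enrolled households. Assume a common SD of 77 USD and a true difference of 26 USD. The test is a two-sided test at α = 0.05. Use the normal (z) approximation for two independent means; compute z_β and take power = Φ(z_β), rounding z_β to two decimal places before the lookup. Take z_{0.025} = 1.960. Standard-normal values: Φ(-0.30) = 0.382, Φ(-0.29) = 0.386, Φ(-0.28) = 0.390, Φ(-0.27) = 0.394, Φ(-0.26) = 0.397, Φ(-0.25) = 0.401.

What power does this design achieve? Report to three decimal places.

z_β = δ·√(n/(σ₁²+σ₂²)) − z_{α/2}
    = 26 · √(50/11858) − 1.960
    = 26 · 0.06494 − 1.960
    = 1.6883 − 1.960 = -0.2717 → -0.27
Power = Φ(-0.27) = 0.394.

Power ≈ 0.394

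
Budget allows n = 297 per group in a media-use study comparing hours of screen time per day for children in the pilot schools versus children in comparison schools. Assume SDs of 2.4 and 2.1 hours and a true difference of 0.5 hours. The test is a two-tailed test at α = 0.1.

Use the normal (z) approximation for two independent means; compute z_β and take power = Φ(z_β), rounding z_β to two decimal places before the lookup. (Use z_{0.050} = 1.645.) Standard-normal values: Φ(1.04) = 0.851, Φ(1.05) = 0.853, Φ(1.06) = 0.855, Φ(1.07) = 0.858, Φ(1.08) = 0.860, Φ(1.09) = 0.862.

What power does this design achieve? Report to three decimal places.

Power ≈ 0.855

z_β = δ·√(n/(σ₁²+σ₂²)) − z_{α/2}
    = 0.5 · √(297/10.17) − 1.645
    = 0.5 · 5.40403 − 1.645
    = 2.7020 − 1.645 = 1.0570 → 1.06
Power = Φ(1.06) = 0.855.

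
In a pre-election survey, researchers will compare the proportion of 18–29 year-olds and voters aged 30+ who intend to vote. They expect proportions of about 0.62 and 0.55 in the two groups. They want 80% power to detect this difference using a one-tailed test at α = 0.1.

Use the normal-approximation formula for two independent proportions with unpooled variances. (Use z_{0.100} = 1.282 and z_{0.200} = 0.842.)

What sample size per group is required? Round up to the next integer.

n = (z_α + z_β)² · [p₁(1−p₁) + p₂(1−p₂)] / (p₁ − p₂)²
  = (1.282 + 0.842)² · (0.62·0.38 + 0.55·0.45) / (0.07)²
  = (2.124)² · (0.2356 + 0.2475) / 0.0049
  = 4.5114 · 0.4831 / 0.0049
  = 444.78
Round up → n = 445 per group.

n = 445 per group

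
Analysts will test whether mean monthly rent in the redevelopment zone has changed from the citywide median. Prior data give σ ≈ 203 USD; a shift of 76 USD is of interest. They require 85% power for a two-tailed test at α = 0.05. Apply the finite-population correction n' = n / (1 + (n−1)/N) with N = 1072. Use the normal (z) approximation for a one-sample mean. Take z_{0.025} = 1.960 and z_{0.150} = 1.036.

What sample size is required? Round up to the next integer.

n = 61

n = (z_{α/2} + z_β)² · σ² / δ²
  = (1.960 + 1.036)² · 203² / 76²
  = 8.9760 · 41209 / 5776
  = 64.04
Finite-population correction (N = 1072): 64.04 / (1 + (64.04 − 1)/1072) = 60.48.
Round up → n = 61.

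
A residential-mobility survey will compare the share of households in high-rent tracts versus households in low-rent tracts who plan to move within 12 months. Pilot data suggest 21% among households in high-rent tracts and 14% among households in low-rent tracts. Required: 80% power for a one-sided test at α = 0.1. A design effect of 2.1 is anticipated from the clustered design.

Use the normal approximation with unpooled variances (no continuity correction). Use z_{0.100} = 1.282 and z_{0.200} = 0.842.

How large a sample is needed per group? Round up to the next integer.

n = (z_α + z_β)² · [p₁(1−p₁) + p₂(1−p₂)] / (p₁ − p₂)²
  = (1.282 + 0.842)² · (0.21·0.79 + 0.14·0.86) / (0.07)²
  = (2.124)² · (0.1659 + 0.1204) / 0.0049
  = 4.5114 · 0.2863 / 0.0049
  = 263.59
Design effect: 2.1 × 263.59 = 553.55.
Round up → n = 554 per group.

n = 554 per group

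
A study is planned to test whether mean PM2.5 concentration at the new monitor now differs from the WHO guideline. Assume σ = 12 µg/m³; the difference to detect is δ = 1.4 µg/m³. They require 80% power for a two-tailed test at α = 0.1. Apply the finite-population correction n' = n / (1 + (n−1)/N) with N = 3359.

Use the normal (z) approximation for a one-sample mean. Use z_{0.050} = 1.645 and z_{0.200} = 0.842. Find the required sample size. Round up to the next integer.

n = 401

n = (z_{α/2} + z_β)² · σ² / δ²
  = (1.645 + 0.842)² · 12² / 1.4²
  = 6.1852 · 144 / 1.96
  = 454.42
Finite-population correction (N = 3359): 454.42 / (1 + (454.42 − 1)/3359) = 400.38.
Round up → n = 401.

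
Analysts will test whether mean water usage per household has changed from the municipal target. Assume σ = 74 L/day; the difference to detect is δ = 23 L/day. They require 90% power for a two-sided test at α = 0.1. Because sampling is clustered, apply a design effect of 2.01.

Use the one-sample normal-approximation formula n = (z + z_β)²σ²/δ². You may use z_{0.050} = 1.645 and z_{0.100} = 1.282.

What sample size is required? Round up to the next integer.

n = 179

n = (z_{α/2} + z_β)² · σ² / δ²
  = (1.645 + 1.282)² · 74² / 23²
  = 8.5673 · 5476 / 529
  = 88.69
Design effect: 2.01 × 88.69 = 178.26.
Round up → n = 179.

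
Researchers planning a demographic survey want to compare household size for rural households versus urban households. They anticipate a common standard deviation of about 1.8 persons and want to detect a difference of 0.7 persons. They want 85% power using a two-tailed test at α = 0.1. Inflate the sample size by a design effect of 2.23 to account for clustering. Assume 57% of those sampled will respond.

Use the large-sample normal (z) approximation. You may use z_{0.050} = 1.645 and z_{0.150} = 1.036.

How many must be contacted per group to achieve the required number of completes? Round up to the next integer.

n = 372 per group

n = (z_{α/2} + z_β)² · (σ₁² + σ₂²) / δ²
  = (1.645 + 1.036)² · (2·1.8² = 6.48) / 0.7²
  = 7.1878 · 6.48 / 0.49
  = 95.05
Design effect: 2.23 × 95.05 = 211.97.
Adjust for 57% response: 211.97 / 0.57 = 371.88.
Round up → n = 372 per group.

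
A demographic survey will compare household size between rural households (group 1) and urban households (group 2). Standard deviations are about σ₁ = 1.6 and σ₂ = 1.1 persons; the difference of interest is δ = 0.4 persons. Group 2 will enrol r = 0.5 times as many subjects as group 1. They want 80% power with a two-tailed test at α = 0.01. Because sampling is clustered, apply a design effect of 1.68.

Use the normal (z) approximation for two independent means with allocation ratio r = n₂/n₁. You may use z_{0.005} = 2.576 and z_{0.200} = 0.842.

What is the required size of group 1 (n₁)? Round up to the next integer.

n₁ = 611

n₁ = (z_{α/2} + z_β)² · (σ₁² + σ₂²/r) / δ²
   = (2.576 + 0.842)² · (1.6² + 1.1²/0.5) / 0.4²
   = 11.6827 · (2.56 + 2.42) / 0.16
   = 11.6827 · 4.98 / 0.16
   = 363.62
Design effect: 1.68 × 363.62 = 610.89.
Round up → n₁ = 611; n₂ = r·n₁ = 0.5 × 611 = 306.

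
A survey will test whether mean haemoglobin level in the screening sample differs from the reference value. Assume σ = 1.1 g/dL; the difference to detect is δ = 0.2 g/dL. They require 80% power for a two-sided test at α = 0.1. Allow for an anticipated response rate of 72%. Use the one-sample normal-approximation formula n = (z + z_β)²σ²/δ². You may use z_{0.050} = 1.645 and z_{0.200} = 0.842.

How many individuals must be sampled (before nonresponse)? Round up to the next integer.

n = (z_{α/2} + z_β)² · σ² / δ²
  = (1.645 + 0.842)² · 1.1² / 0.2²
  = 6.1852 · 1.21 / 0.04
  = 187.10
Adjust for 72% response: 187.10 / 0.72 = 259.86.
Round up → n = 260.

n = 260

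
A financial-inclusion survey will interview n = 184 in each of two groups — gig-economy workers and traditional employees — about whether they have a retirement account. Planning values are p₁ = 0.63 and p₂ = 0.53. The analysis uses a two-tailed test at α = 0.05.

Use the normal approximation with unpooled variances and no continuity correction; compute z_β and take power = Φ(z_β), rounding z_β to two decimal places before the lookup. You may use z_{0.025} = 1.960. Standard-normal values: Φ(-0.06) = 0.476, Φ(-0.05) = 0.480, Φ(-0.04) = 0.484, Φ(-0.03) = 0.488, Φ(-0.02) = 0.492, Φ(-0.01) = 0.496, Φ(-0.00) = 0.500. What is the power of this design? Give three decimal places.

Power ≈ 0.496

z_β = |p₁−p₂|·√(n/[p₁q₁+p₂q₂]) − z_{α/2}
    = 0.10 · √(184/0.4822) − 1.960
    = 0.10 · 19.5342 − 1.960
    = 1.9534 − 1.960 = -0.0066 → -0.01
Power = Φ(-0.01) = 0.496.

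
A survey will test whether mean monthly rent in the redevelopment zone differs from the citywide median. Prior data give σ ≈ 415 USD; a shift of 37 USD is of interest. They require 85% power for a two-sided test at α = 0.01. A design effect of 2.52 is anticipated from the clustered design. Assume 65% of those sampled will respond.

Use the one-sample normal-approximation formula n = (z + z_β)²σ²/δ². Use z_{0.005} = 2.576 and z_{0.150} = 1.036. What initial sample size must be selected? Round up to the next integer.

n = (z_{α/2} + z_β)² · σ² / δ²
  = (2.576 + 1.036)² · 415² / 37²
  = 13.0465 · 172225 / 1369
  = 1641.30
Design effect: 2.52 × 1641.30 = 4136.08.
Adjust for 65% response: 4136.08 / 0.65 = 6363.20.
Round up → n = 6364.

n = 6364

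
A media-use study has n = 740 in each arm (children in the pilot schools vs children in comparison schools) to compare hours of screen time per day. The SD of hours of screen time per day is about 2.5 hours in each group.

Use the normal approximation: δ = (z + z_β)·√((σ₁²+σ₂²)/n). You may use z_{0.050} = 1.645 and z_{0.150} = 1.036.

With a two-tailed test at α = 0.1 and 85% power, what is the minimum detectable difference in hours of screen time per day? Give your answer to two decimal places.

Minimum detectable difference ≈ 0.35 hours

δ = (z_{α/2} + z_β) · √((σ₁²+σ₂²)/n)
  = (1.645 + 1.036) · √(12.5/740)
  = 2.681 · √0.01689
  = 2.681 · 0.1300
  = 0.3484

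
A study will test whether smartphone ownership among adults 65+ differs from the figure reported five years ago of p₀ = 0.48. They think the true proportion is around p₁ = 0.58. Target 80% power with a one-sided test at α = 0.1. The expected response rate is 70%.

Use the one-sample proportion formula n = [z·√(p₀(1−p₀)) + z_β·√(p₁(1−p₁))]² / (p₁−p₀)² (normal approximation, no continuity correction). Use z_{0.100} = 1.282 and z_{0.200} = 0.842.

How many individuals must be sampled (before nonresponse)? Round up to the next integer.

n = [z_α·√(p₀q₀) + z_β·√(p₁q₁)]² / (p₁ − p₀)²
  = [1.282·√(0.48·0.52) + 0.842·√(0.58·0.42)]² / (0.10)²
  = [1.282·0.4996 + 0.842·0.4936]² / 0.0100
  = [1.0561]² / 0.0100
  = 111.53
Adjust for 70% response: 111.53 / 0.70 = 159.32.
Round up → n = 160.

n = 160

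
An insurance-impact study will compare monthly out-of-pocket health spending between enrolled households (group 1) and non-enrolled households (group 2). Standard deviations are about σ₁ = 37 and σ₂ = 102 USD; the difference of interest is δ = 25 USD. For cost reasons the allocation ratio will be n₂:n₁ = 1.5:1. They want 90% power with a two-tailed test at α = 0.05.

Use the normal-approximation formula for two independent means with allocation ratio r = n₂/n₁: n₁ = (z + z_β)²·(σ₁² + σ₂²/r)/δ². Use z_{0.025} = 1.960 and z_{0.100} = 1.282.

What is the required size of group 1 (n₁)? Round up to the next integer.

n₁ = 140

n₁ = (z_{α/2} + z_β)² · (σ₁² + σ₂²/r) / δ²
   = (1.960 + 1.282)² · (37² + 102²/1.5) / 25²
   = 10.5106 · (1369 + 6936) / 625
   = 10.5106 · 8305 / 625
   = 139.66
Round up → n₁ = 140; n₂ = r·n₁ = 1.5 × 140 = 210.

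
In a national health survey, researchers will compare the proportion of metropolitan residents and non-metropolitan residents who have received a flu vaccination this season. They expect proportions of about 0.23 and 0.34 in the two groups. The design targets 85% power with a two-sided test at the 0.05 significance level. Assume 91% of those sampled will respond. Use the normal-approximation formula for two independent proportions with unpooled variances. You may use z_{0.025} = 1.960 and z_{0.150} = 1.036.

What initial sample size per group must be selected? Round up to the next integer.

n = 328 per group

n = (z_{α/2} + z_β)² · [p₁(1−p₁) + p₂(1−p₂)] / (p₁ − p₂)²
  = (1.960 + 1.036)² · (0.23·0.77 + 0.34·0.66) / (-0.11)²
  = (2.996)² · (0.1771 + 0.2244) / 0.0121
  = 8.9760 · 0.4015 / 0.0121
  = 297.84
Adjust for 91% response: 297.84 / 0.91 = 327.30.
Round up → n = 328 per group.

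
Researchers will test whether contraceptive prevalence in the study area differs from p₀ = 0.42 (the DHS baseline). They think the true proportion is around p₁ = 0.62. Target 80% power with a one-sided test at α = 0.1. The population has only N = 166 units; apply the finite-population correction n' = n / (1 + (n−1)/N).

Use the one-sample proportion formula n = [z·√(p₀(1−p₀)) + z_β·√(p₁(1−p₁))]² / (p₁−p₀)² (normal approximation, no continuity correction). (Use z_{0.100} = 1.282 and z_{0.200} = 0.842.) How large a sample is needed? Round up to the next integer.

n = [z_α·√(p₀q₀) + z_β·√(p₁q₁)]² / (p₁ − p₀)²
  = [1.282·√(0.42·0.58) + 0.842·√(0.62·0.38)]² / (0.20)²
  = [1.282·0.4936 + 0.842·0.4854]² / 0.0400
  = [1.0414]² / 0.0400
  = 27.11
Finite-population correction (N = 166): 27.11 / (1 + (27.11 − 1)/166) = 23.43.
Round up → n = 24.

n = 24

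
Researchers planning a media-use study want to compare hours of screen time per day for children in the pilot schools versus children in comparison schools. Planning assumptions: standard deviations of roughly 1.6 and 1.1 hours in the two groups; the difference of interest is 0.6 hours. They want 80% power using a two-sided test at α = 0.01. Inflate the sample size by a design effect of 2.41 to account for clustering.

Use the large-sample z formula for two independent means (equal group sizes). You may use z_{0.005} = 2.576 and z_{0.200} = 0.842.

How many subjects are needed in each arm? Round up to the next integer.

n = (z_{α/2} + z_β)² · (σ₁² + σ₂²) / δ²
  = (2.576 + 0.842)² · (1.6² + 1.1² = 3.77) / 0.6²
  = 11.6827 · 3.77 / 0.36
  = 122.34
Design effect: 2.41 × 122.34 = 294.85.
Round up → n = 295 per group.

n = 295 per group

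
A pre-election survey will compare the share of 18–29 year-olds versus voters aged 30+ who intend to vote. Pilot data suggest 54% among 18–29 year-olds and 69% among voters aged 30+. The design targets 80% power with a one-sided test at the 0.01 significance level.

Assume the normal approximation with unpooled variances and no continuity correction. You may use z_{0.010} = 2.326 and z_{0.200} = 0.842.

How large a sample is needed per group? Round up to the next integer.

n = (z_α + z_β)² · [p₁(1−p₁) + p₂(1−p₂)] / (p₁ − p₂)²
  = (2.326 + 0.842)² · (0.54·0.46 + 0.69·0.31) / (-0.15)²
  = (3.168)² · (0.2484 + 0.2139) / 0.0225
  = 10.0362 · 0.4623 / 0.0225
  = 206.21
Round up → n = 207 per group.

n = 207 per group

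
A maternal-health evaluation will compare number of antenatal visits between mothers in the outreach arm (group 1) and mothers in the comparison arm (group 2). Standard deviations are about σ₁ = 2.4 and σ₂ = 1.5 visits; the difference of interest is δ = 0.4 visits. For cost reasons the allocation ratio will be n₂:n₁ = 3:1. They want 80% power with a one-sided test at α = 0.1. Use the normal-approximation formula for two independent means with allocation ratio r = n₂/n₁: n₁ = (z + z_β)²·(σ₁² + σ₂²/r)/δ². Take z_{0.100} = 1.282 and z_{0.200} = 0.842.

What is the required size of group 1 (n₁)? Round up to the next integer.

n₁ = (z_α + z_β)² · (σ₁² + σ₂²/r) / δ²
   = (1.282 + 0.842)² · (2.4² + 1.5²/3) / 0.4²
   = 4.5114 · (5.76 + 0.75) / 0.16
   = 4.5114 · 6.51 / 0.16
   = 183.56
Round up → n₁ = 184; n₂ = r·n₁ = 3 × 184 = 552.

n₁ = 184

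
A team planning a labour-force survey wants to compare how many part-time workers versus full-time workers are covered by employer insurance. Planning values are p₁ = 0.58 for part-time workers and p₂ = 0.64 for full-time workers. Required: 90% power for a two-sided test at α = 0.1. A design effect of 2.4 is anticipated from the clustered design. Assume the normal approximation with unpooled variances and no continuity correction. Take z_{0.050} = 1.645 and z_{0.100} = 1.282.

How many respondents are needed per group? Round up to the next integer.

n = (z_{α/2} + z_β)² · [p₁(1−p₁) + p₂(1−p₂)] / (p₁ − p₂)²
  = (1.645 + 1.282)² · (0.58·0.42 + 0.64·0.36) / (-0.06)²
  = (2.927)² · (0.2436 + 0.2304) / 0.0036
  = 8.5673 · 0.4740 / 0.0036
  = 1128.03
Design effect: 2.4 × 1128.03 = 2707.28.
Round up → n = 2708 per group.

n = 2708 per group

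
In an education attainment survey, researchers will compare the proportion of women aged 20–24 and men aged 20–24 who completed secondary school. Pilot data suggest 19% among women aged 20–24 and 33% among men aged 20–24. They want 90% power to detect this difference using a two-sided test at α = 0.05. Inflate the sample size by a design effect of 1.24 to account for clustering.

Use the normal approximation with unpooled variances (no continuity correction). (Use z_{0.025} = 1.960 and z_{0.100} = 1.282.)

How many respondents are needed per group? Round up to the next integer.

n = (z_{α/2} + z_β)² · [p₁(1−p₁) + p₂(1−p₂)] / (p₁ − p₂)²
  = (1.960 + 1.282)² · (0.19·0.81 + 0.33·0.67) / (-0.14)²
  = (3.242)² · (0.1539 + 0.2211) / 0.0196
  = 10.5106 · 0.3750 / 0.0196
  = 201.09
Design effect: 1.24 × 201.09 = 249.36.
Round up → n = 250 per group.

n = 250 per group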